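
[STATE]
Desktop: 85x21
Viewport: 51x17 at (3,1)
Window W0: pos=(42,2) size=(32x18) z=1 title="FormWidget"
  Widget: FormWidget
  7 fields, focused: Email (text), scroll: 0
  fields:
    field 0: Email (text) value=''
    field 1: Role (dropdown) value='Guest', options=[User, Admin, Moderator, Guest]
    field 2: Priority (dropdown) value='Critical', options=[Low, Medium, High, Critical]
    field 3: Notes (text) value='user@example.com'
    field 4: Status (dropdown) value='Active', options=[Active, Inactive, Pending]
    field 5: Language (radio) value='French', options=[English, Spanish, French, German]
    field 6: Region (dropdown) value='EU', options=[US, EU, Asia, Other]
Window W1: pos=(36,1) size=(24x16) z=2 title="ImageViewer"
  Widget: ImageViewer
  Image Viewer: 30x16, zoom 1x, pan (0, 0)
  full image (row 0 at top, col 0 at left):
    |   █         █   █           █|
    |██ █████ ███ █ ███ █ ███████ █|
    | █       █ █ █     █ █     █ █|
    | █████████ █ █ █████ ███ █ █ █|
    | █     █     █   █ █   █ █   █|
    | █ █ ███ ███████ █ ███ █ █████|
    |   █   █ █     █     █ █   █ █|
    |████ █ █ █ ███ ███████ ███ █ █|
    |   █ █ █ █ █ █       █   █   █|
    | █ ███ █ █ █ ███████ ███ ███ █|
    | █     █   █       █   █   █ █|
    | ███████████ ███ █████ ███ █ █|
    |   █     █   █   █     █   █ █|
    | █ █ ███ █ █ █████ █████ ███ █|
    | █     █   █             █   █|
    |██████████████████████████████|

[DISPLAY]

                                 ┏━━━━━━━━━━━━━━━━━
                                 ┃ ImageViewer     
                                 ┠─────────────────
                                 ┃   █         █   
                                 ┃██ █████ ███ █ ██
                                 ┃ █       █ █ █   
                                 ┃ █████████ █ █ ██
                                 ┃ █     █     █   
                                 ┃ █ █ ███ ███████ 
                                 ┃   █   █ █     █ 
                                 ┃████ █ █ █ ███ ██
                                 ┃   █ █ █ █ █ █   
                                 ┃ █ ███ █ █ █ ████
                                 ┃ █     █   █     
                                 ┃ ███████████ ███ 
                                 ┗━━━━━━━━━━━━━━━━━
                                       ┃           


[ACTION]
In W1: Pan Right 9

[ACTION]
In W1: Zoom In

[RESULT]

                                 ┏━━━━━━━━━━━━━━━━━
                                 ┃ ImageViewer     
                                 ┠─────────────────
                                 ┃                 
                                 ┃                 
                                 ┃███████  ██████  
                                 ┃███████  ██████  
                                 ┃         ██  ██  
                                 ┃         ██  ██  
                                 ┃███████████  ██  
                                 ┃███████████  ██  
                                 ┃     ██          
                                 ┃     ██          
                                 ┃ ██████  ████████
                                 ┃ ██████  ████████
                                 ┗━━━━━━━━━━━━━━━━━
                                       ┃           


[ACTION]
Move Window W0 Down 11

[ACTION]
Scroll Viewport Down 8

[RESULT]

                                 ┃                 
                                 ┃                 
                                 ┃███████  ██████  
                                 ┃███████  ██████  
                                 ┃         ██  ██  
                                 ┃         ██  ██  
                                 ┃███████████  ██  
                                 ┃███████████  ██  
                                 ┃     ██          
                                 ┃     ██          
                                 ┃ ██████  ████████
                                 ┃ ██████  ████████
                                 ┗━━━━━━━━━━━━━━━━━
                                       ┃           
                                       ┃           
                                       ┃           
                                       ┗━━━━━━━━━━━


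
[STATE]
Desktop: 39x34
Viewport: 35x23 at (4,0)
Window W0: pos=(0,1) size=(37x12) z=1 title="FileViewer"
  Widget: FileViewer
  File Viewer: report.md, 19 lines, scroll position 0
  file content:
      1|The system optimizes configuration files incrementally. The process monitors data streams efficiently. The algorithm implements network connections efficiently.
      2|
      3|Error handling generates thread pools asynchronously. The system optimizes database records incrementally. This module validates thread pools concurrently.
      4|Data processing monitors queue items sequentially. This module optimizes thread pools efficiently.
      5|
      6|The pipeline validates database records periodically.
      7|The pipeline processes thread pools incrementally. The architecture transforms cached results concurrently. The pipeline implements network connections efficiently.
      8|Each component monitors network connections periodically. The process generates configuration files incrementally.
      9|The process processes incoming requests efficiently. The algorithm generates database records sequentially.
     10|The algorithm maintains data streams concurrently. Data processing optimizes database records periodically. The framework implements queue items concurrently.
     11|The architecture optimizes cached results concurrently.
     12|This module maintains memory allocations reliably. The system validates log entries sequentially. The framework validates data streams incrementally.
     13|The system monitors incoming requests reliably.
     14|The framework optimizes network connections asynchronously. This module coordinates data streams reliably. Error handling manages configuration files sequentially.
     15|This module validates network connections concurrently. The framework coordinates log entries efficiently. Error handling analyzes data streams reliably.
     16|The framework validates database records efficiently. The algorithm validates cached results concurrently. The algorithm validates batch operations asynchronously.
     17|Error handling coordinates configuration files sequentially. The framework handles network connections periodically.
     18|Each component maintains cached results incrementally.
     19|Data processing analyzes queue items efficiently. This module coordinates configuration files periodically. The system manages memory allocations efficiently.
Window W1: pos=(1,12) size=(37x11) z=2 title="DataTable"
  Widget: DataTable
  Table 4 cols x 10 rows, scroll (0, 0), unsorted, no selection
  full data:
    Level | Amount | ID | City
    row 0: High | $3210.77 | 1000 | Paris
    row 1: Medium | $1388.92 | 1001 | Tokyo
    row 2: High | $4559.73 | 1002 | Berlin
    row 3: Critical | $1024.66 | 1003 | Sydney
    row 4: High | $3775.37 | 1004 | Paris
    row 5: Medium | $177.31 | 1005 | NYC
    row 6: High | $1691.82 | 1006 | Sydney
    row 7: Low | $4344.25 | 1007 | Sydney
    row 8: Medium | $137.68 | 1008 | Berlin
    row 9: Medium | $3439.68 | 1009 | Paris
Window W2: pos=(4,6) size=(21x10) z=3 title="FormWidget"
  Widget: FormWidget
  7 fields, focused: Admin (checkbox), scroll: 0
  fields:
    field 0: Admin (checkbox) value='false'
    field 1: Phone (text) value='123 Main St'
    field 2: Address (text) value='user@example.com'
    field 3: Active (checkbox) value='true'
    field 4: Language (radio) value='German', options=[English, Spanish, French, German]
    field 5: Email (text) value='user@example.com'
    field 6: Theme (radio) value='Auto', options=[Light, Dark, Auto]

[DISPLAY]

                                   
━━━━━━━━━━━━━━━━━━━━━━━━━━━━━━━━┓  
leViewer                        ┃  
────────────────────────────────┨  
 system optimizes configuration▲┃  
                               █┃  
┏━━━━━━━━━━━━━━━━━━━┓ thread po░┃  
┃ FormWidget        ┃ queue ite░┃  
┠───────────────────┨          ░┃  
┃> Admin:      [ ]  ┃atabase re░┃  
┃  Phone:      [123]┃hread pool░┃  
┃  Address:    [use]┃network co▼┃  
┃  Active:     [x]  ┃━━━━━━━━━━━━┓ 
┃  Language:   ( ) E┃            ┃ 
┃  Email:      [use]┃────────────┨ 
┗━━━━━━━━━━━━━━━━━━━┛City        ┃ 
──────┼────────┼────┼──────      ┃ 
gh    │$3210.77│1000│Paris       ┃ 
dium  │$1388.92│1001│Tokyo       ┃ 
gh    │$4559.73│1002│Berlin      ┃ 
itical│$1024.66│1003│Sydney      ┃ 
gh    │$3775.37│1004│Paris       ┃ 
━━━━━━━━━━━━━━━━━━━━━━━━━━━━━━━━━┛ 


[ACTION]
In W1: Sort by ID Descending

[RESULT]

                                   
━━━━━━━━━━━━━━━━━━━━━━━━━━━━━━━━┓  
leViewer                        ┃  
────────────────────────────────┨  
 system optimizes configuration▲┃  
                               █┃  
┏━━━━━━━━━━━━━━━━━━━┓ thread po░┃  
┃ FormWidget        ┃ queue ite░┃  
┠───────────────────┨          ░┃  
┃> Admin:      [ ]  ┃atabase re░┃  
┃  Phone:      [123]┃hread pool░┃  
┃  Address:    [use]┃network co▼┃  
┃  Active:     [x]  ┃━━━━━━━━━━━━┓ 
┃  Language:   ( ) E┃            ┃ 
┃  Email:      [use]┃────────────┨ 
┗━━━━━━━━━━━━━━━━━━━┛City        ┃ 
──────┼────────┼────┼──────      ┃ 
dium  │$3439.68│1009│Paris       ┃ 
dium  │$137.68 │1008│Berlin      ┃ 
w     │$4344.25│1007│Sydney      ┃ 
gh    │$1691.82│1006│Sydney      ┃ 
dium  │$177.31 │1005│NYC         ┃ 
━━━━━━━━━━━━━━━━━━━━━━━━━━━━━━━━━┛ 


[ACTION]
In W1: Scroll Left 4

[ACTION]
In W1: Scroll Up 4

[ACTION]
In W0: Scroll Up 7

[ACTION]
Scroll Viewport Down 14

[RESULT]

┃  Address:    [use]┃network co▼┃  
┃  Active:     [x]  ┃━━━━━━━━━━━━┓ 
┃  Language:   ( ) E┃            ┃ 
┃  Email:      [use]┃────────────┨ 
┗━━━━━━━━━━━━━━━━━━━┛City        ┃ 
──────┼────────┼────┼──────      ┃ 
dium  │$3439.68│1009│Paris       ┃ 
dium  │$137.68 │1008│Berlin      ┃ 
w     │$4344.25│1007│Sydney      ┃ 
gh    │$1691.82│1006│Sydney      ┃ 
dium  │$177.31 │1005│NYC         ┃ 
━━━━━━━━━━━━━━━━━━━━━━━━━━━━━━━━━┛ 
                                   
                                   
                                   
                                   
                                   
                                   
                                   
                                   
                                   
                                   
                                   


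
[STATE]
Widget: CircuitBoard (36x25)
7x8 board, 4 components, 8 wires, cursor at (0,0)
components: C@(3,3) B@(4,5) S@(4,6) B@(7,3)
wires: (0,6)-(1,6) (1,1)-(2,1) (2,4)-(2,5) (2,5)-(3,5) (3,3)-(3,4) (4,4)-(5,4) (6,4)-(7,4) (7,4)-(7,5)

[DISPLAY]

   0 1 2 3 4 5 6                    
0  [.]                      ·       
                            │       
1       ·                   ·       
        │                           
2       ·           · ─ ·           
                        │           
3               C ─ ·   ·           
                                    
4                   ·   B   S       
                    │               
5                   ·               
                                    
6                   ·               
                    │               
7               B   · ─ ·           
Cursor: (0,0)                       
                                    
                                    
                                    
                                    
                                    
                                    
                                    
                                    


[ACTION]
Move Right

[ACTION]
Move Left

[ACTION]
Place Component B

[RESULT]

   0 1 2 3 4 5 6                    
0  [B]                      ·       
                            │       
1       ·                   ·       
        │                           
2       ·           · ─ ·           
                        │           
3               C ─ ·   ·           
                                    
4                   ·   B   S       
                    │               
5                   ·               
                                    
6                   ·               
                    │               
7               B   · ─ ·           
Cursor: (0,0)                       
                                    
                                    
                                    
                                    
                                    
                                    
                                    
                                    


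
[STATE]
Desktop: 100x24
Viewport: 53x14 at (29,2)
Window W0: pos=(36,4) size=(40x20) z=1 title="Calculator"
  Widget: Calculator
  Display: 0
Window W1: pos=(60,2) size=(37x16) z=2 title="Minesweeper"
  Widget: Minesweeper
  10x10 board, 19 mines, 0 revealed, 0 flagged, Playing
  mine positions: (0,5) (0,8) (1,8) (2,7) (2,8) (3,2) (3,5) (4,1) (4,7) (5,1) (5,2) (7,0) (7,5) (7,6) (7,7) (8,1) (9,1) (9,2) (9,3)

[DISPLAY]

                               ┏━━━━━━━━━━━━━━━━━━━━━
                               ┃ Minesweeper         
       ┏━━━━━━━━━━━━━━━━━━━━━━━┠─────────────────────
       ┃ Calculator            ┃■■■■■■■■■■           
       ┠───────────────────────┃■■■■■■■■■■           
       ┃                       ┃■■■■■■■■■■           
       ┃┌───┬───┬───┬───┐      ┃■■■■■■■■■■           
       ┃│ 7 │ 8 │ 9 │ ÷ │      ┃■■■■■■■■■■           
       ┃├───┼───┼───┼───┤      ┃■■■■■■■■■■           
       ┃│ 4 │ 5 │ 6 │ × │      ┃■■■■■■■■■■           
       ┃├───┼───┼───┼───┤      ┃■■■■■■■■■■           
       ┃│ 1 │ 2 │ 3 │ - │      ┃■■■■■■■■■■           
       ┃├───┼───┼───┼───┤      ┃■■■■■■■■■■           
       ┃│ 0 │ . │ = │ + │      ┃                     


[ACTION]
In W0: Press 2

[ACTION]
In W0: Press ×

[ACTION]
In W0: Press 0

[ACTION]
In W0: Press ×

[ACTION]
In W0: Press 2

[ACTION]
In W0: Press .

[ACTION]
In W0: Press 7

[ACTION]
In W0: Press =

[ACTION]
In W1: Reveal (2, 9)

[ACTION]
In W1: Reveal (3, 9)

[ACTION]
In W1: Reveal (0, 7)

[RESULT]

                               ┏━━━━━━━━━━━━━━━━━━━━━
                               ┃ Minesweeper         
       ┏━━━━━━━━━━━━━━━━━━━━━━━┠─────────────────────
       ┃ Calculator            ┃■■■■■■■2■■           
       ┠───────────────────────┃■■■■■■■■■■           
       ┃                       ┃■■■■■■■■■2           
       ┃┌───┬───┬───┬───┐      ┃■■■■■■■■■1           
       ┃│ 7 │ 8 │ 9 │ ÷ │      ┃■■■■■■■■■■           
       ┃├───┼───┼───┼───┤      ┃■■■■■■■■■■           
       ┃│ 4 │ 5 │ 6 │ × │      ┃■■■■■■■■■■           
       ┃├───┼───┼───┼───┤      ┃■■■■■■■■■■           
       ┃│ 1 │ 2 │ 3 │ - │      ┃■■■■■■■■■■           
       ┃├───┼───┼───┼───┤      ┃■■■■■■■■■■           
       ┃│ 0 │ . │ = │ + │      ┃                     


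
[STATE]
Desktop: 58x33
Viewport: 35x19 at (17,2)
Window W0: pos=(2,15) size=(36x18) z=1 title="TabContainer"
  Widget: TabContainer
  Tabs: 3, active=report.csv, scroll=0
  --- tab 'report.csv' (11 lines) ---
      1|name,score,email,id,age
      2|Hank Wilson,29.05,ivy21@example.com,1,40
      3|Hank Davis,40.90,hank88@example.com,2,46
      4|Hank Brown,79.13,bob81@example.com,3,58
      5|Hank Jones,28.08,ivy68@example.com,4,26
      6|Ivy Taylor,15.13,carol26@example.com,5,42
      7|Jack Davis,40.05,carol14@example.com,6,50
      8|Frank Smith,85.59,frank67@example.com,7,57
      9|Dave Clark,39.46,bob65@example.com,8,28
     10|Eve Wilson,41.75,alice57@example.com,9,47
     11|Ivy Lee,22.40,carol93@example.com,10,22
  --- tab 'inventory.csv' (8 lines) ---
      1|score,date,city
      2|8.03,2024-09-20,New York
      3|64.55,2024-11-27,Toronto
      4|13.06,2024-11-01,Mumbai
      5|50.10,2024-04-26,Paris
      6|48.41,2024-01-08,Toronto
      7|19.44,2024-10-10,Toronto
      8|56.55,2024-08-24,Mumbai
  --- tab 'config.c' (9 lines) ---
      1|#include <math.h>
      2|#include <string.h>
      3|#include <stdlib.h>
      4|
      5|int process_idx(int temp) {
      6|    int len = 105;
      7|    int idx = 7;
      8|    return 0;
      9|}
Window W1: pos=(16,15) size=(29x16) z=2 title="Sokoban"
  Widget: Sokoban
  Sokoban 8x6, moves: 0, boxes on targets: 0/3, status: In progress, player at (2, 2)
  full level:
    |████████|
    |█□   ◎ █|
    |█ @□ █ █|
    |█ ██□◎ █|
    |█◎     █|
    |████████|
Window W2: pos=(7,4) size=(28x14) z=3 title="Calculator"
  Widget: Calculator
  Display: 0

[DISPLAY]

                                   
                                   
━━━━━━━━━━━━━━━━━┓                 
or               ┃                 
─────────────────┨                 
                0┃                 
───┬───┐         ┃                 
 9 │ ÷ │         ┃                 
───┼───┤         ┃                 
 6 │ × │         ┃                 
───┼───┤         ┃                 
 3 │ - │         ┃                 
───┼───┤         ┃                 
 = │ + │         ┃━━━━━━━━━┓       
───┴───┘         ┃         ┃       
━━━━━━━━━━━━━━━━━┛─────────┨       
████████                   ┃       
█□   ◎ █                   ┃       
█ @□ █ █                   ┃       


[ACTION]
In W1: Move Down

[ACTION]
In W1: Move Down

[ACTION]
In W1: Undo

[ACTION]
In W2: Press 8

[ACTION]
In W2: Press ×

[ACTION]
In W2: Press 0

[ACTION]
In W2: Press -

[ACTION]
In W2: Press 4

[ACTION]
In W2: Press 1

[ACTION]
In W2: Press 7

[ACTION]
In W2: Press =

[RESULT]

                                   
                                   
━━━━━━━━━━━━━━━━━┓                 
or               ┃                 
─────────────────┨                 
             -417┃                 
───┬───┐         ┃                 
 9 │ ÷ │         ┃                 
───┼───┤         ┃                 
 6 │ × │         ┃                 
───┼───┤         ┃                 
 3 │ - │         ┃                 
───┼───┤         ┃                 
 = │ + │         ┃━━━━━━━━━┓       
───┴───┘         ┃         ┃       
━━━━━━━━━━━━━━━━━┛─────────┨       
████████                   ┃       
█□   ◎ █                   ┃       
█ @□ █ █                   ┃       


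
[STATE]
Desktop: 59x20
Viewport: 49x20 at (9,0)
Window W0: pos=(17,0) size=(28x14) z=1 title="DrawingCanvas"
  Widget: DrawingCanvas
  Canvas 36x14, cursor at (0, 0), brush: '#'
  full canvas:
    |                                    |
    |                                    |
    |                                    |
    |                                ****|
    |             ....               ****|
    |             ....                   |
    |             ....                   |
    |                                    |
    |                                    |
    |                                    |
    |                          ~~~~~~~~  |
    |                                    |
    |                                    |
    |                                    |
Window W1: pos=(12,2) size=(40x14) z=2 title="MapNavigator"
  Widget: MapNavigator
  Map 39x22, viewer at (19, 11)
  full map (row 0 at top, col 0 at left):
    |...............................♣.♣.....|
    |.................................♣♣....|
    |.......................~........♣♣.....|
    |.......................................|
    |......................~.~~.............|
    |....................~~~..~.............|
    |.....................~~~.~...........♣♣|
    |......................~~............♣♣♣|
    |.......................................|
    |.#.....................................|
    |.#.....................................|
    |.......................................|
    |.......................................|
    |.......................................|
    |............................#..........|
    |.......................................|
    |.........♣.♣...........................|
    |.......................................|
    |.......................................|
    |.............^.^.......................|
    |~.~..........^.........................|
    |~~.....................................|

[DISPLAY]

        ┏━━━━━━━━━━━━━━━━━━━━━━━━━━┓             
        ┃ DrawingCanvas            ┃             
   ┏━━━━━━━━━━━━━━━━━━━━━━━━━━━━━━━━━━━━━━┓      
   ┃ MapNavigator                         ┃      
   ┠──────────────────────────────────────┨      
   ┃.....................~~~.~...........♣┃      
   ┃......................~~............♣♣┃      
   ┃......................................┃      
   ┃.#....................................┃      
   ┃.#....................................┃      
   ┃...................@..................┃      
   ┃......................................┃      
   ┃......................................┃      
   ┃............................#.........┃      
   ┃......................................┃      
   ┗━━━━━━━━━━━━━━━━━━━━━━━━━━━━━━━━━━━━━━┛      
                                                 
                                                 
                                                 
                                                 


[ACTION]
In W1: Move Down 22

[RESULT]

        ┏━━━━━━━━━━━━━━━━━━━━━━━━━━┓             
        ┃ DrawingCanvas            ┃             
   ┏━━━━━━━━━━━━━━━━━━━━━━━━━━━━━━━━━━━━━━┓      
   ┃ MapNavigator                         ┃      
   ┠──────────────────────────────────────┨      
   ┃.........♣.♣..........................┃      
   ┃......................................┃      
   ┃......................................┃      
   ┃.............^.^......................┃      
   ┃~.~..........^........................┃      
   ┃~~.................@..................┃      
   ┃                                      ┃      
   ┃                                      ┃      
   ┃                                      ┃      
   ┃                                      ┃      
   ┗━━━━━━━━━━━━━━━━━━━━━━━━━━━━━━━━━━━━━━┛      
                                                 
                                                 
                                                 
                                                 


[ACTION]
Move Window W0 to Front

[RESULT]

        ┏━━━━━━━━━━━━━━━━━━━━━━━━━━┓             
        ┃ DrawingCanvas            ┃             
   ┏━━━━┠──────────────────────────┨━━━━━━┓      
   ┃ Map┃+                         ┃      ┃      
   ┠────┃                          ┃──────┨      
   ┃....┃                          ┃......┃      
   ┃....┃                          ┃......┃      
   ┃....┃             ....         ┃......┃      
   ┃....┃             ....         ┃......┃      
   ┃~.~.┃             ....         ┃......┃      
   ┃~~..┃                          ┃......┃      
   ┃    ┃                          ┃      ┃      
   ┃    ┃                          ┃      ┃      
   ┃    ┗━━━━━━━━━━━━━━━━━━━━━━━━━━┛      ┃      
   ┃                                      ┃      
   ┗━━━━━━━━━━━━━━━━━━━━━━━━━━━━━━━━━━━━━━┛      
                                                 
                                                 
                                                 
                                                 


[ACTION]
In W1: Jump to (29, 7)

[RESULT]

        ┏━━━━━━━━━━━━━━━━━━━━━━━━━━┓             
        ┃ DrawingCanvas            ┃             
   ┏━━━━┠──────────────────────────┨━━━━━━┓      
   ┃ Map┃+                         ┃      ┃      
   ┠────┃                          ┃──────┨      
   ┃....┃                          ┃      ┃      
   ┃....┃                          ┃      ┃      
   ┃....┃             ....         ┃      ┃      
   ┃....┃             ....         ┃      ┃      
   ┃....┃             ....         ┃      ┃      
   ┃....┃                          ┃      ┃      
   ┃....┃                          ┃      ┃      
   ┃....┃                          ┃      ┃      
   ┃....┗━━━━━━━━━━━━━━━━━━━━━━━━━━┛      ┃      
   ┃.............................         ┃      
   ┗━━━━━━━━━━━━━━━━━━━━━━━━━━━━━━━━━━━━━━┛      
                                                 
                                                 
                                                 
                                                 


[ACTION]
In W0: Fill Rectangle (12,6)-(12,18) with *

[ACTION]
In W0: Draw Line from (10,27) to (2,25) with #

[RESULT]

        ┏━━━━━━━━━━━━━━━━━━━━━━━━━━┓             
        ┃ DrawingCanvas            ┃             
   ┏━━━━┠──────────────────────────┨━━━━━━┓      
   ┃ Map┃+                         ┃      ┃      
   ┠────┃                          ┃──────┨      
   ┃....┃                         #┃      ┃      
   ┃....┃                         #┃      ┃      
   ┃....┃             ....         ┃      ┃      
   ┃....┃             ....         ┃      ┃      
   ┃....┃             ....         ┃      ┃      
   ┃....┃                          ┃      ┃      
   ┃....┃                          ┃      ┃      
   ┃....┃                          ┃      ┃      
   ┃....┗━━━━━━━━━━━━━━━━━━━━━━━━━━┛      ┃      
   ┃.............................         ┃      
   ┗━━━━━━━━━━━━━━━━━━━━━━━━━━━━━━━━━━━━━━┛      
                                                 
                                                 
                                                 
                                                 


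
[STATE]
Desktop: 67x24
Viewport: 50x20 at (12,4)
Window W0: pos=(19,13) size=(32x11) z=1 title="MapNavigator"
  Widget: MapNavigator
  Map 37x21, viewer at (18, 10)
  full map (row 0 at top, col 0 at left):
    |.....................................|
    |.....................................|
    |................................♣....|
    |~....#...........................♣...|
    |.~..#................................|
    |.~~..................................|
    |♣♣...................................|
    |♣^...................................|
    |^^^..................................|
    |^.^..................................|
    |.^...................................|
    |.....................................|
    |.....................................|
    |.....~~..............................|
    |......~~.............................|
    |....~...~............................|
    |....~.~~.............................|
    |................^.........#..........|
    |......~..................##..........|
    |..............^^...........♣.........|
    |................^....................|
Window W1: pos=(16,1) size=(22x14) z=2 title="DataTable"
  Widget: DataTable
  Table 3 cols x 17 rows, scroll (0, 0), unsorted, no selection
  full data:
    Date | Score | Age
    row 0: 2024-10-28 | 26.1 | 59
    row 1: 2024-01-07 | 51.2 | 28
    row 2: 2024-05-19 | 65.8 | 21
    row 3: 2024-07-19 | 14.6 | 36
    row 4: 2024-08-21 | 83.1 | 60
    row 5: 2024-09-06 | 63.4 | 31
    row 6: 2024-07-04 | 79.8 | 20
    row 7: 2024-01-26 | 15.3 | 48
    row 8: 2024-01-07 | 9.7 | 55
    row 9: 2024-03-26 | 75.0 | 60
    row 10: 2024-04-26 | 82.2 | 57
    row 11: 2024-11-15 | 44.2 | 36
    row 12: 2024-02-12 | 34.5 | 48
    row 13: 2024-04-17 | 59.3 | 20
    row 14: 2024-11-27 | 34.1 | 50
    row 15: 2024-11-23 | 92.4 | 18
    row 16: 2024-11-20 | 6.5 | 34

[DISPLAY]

    ┃Date      │Score│Age┃                        
    ┃──────────┼─────┼───┃                        
    ┃2024-10-28│26.1 │59 ┃                        
    ┃2024-01-07│51.2 │28 ┃                        
    ┃2024-05-19│65.8 │21 ┃                        
    ┃2024-07-19│14.6 │36 ┃                        
    ┃2024-08-21│83.1 │60 ┃                        
    ┃2024-09-06│63.4 │31 ┃                        
    ┃2024-07-04│79.8 │20 ┃                        
    ┃2024-01-26│15.3 │48 ┃━━━━━━━━━━━━┓           
    ┗━━━━━━━━━━━━━━━━━━━━┛            ┃           
       ┠──────────────────────────────┨           
       ┃..............................┃           
       ┃..............................┃           
       ┃..............................┃           
       ┃...............@..............┃           
       ┃..............................┃           
       ┃..............................┃           
       ┃..~~..........................┃           
       ┗━━━━━━━━━━━━━━━━━━━━━━━━━━━━━━┛           


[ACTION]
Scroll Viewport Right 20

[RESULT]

Date      │Score│Age┃                             
──────────┼─────┼───┃                             
2024-10-28│26.1 │59 ┃                             
2024-01-07│51.2 │28 ┃                             
2024-05-19│65.8 │21 ┃                             
2024-07-19│14.6 │36 ┃                             
2024-08-21│83.1 │60 ┃                             
2024-09-06│63.4 │31 ┃                             
2024-07-04│79.8 │20 ┃                             
2024-01-26│15.3 │48 ┃━━━━━━━━━━━━┓                
━━━━━━━━━━━━━━━━━━━━┛            ┃                
  ┠──────────────────────────────┨                
  ┃..............................┃                
  ┃..............................┃                
  ┃..............................┃                
  ┃...............@..............┃                
  ┃..............................┃                
  ┃..............................┃                
  ┃..~~..........................┃                
  ┗━━━━━━━━━━━━━━━━━━━━━━━━━━━━━━┛                


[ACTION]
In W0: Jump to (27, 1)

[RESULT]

Date      │Score│Age┃                             
──────────┼─────┼───┃                             
2024-10-28│26.1 │59 ┃                             
2024-01-07│51.2 │28 ┃                             
2024-05-19│65.8 │21 ┃                             
2024-07-19│14.6 │36 ┃                             
2024-08-21│83.1 │60 ┃                             
2024-09-06│63.4 │31 ┃                             
2024-07-04│79.8 │20 ┃                             
2024-01-26│15.3 │48 ┃━━━━━━━━━━━━┓                
━━━━━━━━━━━━━━━━━━━━┛            ┃                
  ┠──────────────────────────────┨                
  ┃                              ┃                
  ┃                              ┃                
  ┃.........................     ┃                
  ┃...............@.........     ┃                
  ┃....................♣....     ┃                
  ┃.....................♣...     ┃                
  ┃.........................     ┃                
  ┗━━━━━━━━━━━━━━━━━━━━━━━━━━━━━━┛                


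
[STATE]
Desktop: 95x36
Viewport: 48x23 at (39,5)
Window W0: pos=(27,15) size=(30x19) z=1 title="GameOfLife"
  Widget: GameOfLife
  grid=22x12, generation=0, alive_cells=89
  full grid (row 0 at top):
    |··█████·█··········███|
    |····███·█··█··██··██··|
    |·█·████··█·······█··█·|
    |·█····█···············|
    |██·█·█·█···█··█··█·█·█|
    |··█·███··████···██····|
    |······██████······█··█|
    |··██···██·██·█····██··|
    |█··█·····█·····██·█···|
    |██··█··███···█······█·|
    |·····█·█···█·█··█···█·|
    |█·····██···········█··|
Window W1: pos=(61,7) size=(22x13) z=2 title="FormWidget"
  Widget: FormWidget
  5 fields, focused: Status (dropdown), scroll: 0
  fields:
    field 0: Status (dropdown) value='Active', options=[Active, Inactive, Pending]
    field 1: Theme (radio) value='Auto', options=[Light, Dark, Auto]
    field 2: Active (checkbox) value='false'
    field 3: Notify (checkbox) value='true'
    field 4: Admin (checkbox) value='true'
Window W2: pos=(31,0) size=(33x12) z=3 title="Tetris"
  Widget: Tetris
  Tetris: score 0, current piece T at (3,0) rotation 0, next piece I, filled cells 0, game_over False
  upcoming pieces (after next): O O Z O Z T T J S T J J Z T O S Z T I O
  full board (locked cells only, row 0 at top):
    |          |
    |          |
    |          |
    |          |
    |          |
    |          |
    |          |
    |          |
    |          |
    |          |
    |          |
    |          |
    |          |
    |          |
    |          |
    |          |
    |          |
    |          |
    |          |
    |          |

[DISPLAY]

   │                    ┃                       
   │                    ┃                       
   │                    ┃━━━━━━━━━━━━━━━━━━┓    
   │                    ┃ormWidget         ┃    
   │Score:              ┃──────────────────┨    
   │0                   ┃Status:     [Act▼]┃    
━━━━━━━━━━━━━━━━━━━━━━━━┛Theme:      ( ) Li┃    
                      ┃  Active:     [ ]   ┃    
                      ┃  Notify:     [x]   ┃    
                      ┃  Admin:      [x]   ┃    
━━━━━━━━━━━━━━━━━┓    ┃                    ┃    
                 ┃    ┃                    ┃    
─────────────────┨    ┃                    ┃    
                 ┃    ┃                    ┃    
········███      ┃    ┗━━━━━━━━━━━━━━━━━━━━┛    
█··██··██··      ┃                              
······█··█·      ┃                              
···········      ┃                              
█··█··█·█·█      ┃                              
██···██····      ┃                              
█······█··█      ┃                              
█·█····██··      ┃                              
····██·█···      ┃                              


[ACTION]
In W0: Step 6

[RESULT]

   │                    ┃                       
   │                    ┃                       
   │                    ┃━━━━━━━━━━━━━━━━━━┓    
   │                    ┃ormWidget         ┃    
   │Score:              ┃──────────────────┨    
   │0                   ┃Status:     [Act▼]┃    
━━━━━━━━━━━━━━━━━━━━━━━━┛Theme:      ( ) Li┃    
                      ┃  Active:     [ ]   ┃    
                      ┃  Notify:     [x]   ┃    
                      ┃  Admin:      [x]   ┃    
━━━━━━━━━━━━━━━━━┓    ┃                    ┃    
                 ┃    ┃                    ┃    
─────────────────┨    ┃                    ┃    
                 ┃    ┃                    ┃    
···········      ┃    ┗━━━━━━━━━━━━━━━━━━━━┛    
······██···      ┃                              
······██···      ┃                              
···········      ┃                              
██·········      ┃                              
·█·········      ┃                              
█··········      ┃                              
█··········      ┃                              
···········      ┃                              


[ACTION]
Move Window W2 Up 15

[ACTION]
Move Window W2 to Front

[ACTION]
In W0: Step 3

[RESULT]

   │                    ┃                       
   │                    ┃                       
   │                    ┃━━━━━━━━━━━━━━━━━━┓    
   │                    ┃ormWidget         ┃    
   │Score:              ┃──────────────────┨    
   │0                   ┃Status:     [Act▼]┃    
━━━━━━━━━━━━━━━━━━━━━━━━┛Theme:      ( ) Li┃    
                      ┃  Active:     [ ]   ┃    
                      ┃  Notify:     [x]   ┃    
                      ┃  Admin:      [x]   ┃    
━━━━━━━━━━━━━━━━━┓    ┃                    ┃    
                 ┃    ┃                    ┃    
─────────────────┨    ┃                    ┃    
                 ┃    ┃                    ┃    
···········      ┃    ┗━━━━━━━━━━━━━━━━━━━━┛    
······██···      ┃                              
······██···      ┃                              
···········      ┃                              
██·········      ┃                              
··█········      ┃                              
██·········      ┃                              
·█·········      ┃                              
···········      ┃                              
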